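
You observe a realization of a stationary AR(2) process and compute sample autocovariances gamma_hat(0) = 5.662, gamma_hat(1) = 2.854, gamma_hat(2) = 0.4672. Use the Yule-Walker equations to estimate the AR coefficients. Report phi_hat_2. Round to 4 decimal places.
\hat\phi_{2} = -0.2300

The Yule-Walker equations for an AR(p) process read, in matrix form,
  Gamma_p phi = r_p,   with   (Gamma_p)_{ij} = gamma(|i - j|),
                       (r_p)_i = gamma(i),   i,j = 1..p.
Substitute the sample gammas (Toeplitz matrix and right-hand side of size 2):
  Gamma_p = [[5.662, 2.854], [2.854, 5.662]]
  r_p     = [2.854, 0.4672]
Written out:
  5.662 phi_1 + 2.854 phi_2 = 2.854
  2.854 phi_1 + 5.662 phi_2 = 0.4672
Solve by Cramer's rule:
  det = gamma(0)^2 - gamma(1)^2 = (5.662)^2 - (2.854)^2 = 32.058244 - 8.145316 = 23.912928
  phi_hat_1 = [gamma(1) gamma(0) - gamma(1) gamma(2)] / det = [(2.854)(5.662) - (2.854)(0.4672)] / 23.912928 = 14.8259592 / 23.912928 = 0.62
  phi_hat_2 = [gamma(0) gamma(2) - gamma(1)^2] / det = [(5.662)(0.4672) - (2.854)^2] / 23.912928 = -5.5000296 / 23.912928 = -0.23
So phi_hat = [0.6200, -0.2300].
Therefore phi_hat_2 = -0.2300.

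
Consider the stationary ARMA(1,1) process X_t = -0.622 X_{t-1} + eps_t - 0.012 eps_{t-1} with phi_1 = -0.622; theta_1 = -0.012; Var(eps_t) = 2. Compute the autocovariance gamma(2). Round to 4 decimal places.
\gamma(2) = 1.2960

Multiply the model equation by X_{t-k} and take expectations. With theta_0 = psi_0 = 1 and psi_j the MA(infinity) weights, this gives
  gamma(k) - sum_i phi_i gamma(k-i) = c_k,
  c_k = sigma^2 * sum_{j=k..q} theta_j psi_{j-k}   (c_k = 0 for k > q),
using gamma(-m) = gamma(m).
psi-weights needed (psi_j = theta_j + sum_i phi_i psi_{j-i}):
  psi_1 = theta_1 + phi_1 = -0.012 + (-0.622) = -0.634
Right-hand sides:
  c_0 = sigma^2 (1 + theta_1 psi_1) = 2 * (1 + (-0.012)(-0.634)) = 2 * 1.007608 = 2.015216
  c_1 = sigma^2 theta_1 = 2 * (-0.012) = -0.024
  c_2 = 0
Equations for k = 0 and k = 1 (AR order 1):
  gamma(0) = phi_1 gamma(1) + c_0
  gamma(1) = phi_1 gamma(0) + c_1
Substituting the second into the first: gamma(0) (1 - phi_1^2) = c_0 + phi_1 c_1, so
  gamma(0) = (c_0 + phi_1 c_1) / (1 - phi_1^2) = (2.015216 + (-0.622)(-0.024)) / (1 - (-0.622)^2) = 2.030144 / 0.613116 = 3.311191.
  gamma(1) = phi_1 gamma(0) + c_1 = (-0.622)(3.311191) + (-0.024) = -2.083561.
For k = 2 (> q): gamma(2) = phi_1 gamma(1) = (-0.622)(-2.083561) = 1.295975.
Therefore gamma(2) = 1.2960 (to 4 decimal places).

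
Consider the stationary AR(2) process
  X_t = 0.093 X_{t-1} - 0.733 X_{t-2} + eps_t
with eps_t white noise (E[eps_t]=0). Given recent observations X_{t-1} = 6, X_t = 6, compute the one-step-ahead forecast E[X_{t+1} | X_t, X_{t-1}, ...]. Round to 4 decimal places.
E[X_{t+1} \mid \mathcal F_t] = -3.8400

For an AR(p) model X_t = c + sum_i phi_i X_{t-i} + eps_t, the
one-step-ahead conditional mean is
  E[X_{t+1} | X_t, ...] = c + sum_i phi_i X_{t+1-i}.
Substitute known values:
  E[X_{t+1} | ...] = (0.093) * (6) + (-0.733) * (6)
                   = -3.8400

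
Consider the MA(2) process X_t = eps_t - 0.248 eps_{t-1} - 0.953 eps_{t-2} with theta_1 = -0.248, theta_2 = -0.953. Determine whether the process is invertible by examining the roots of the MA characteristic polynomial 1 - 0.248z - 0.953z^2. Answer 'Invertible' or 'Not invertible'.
\text{Not invertible}

The MA(q) characteristic polynomial is P(z) = 1 - 0.248z - 0.953z^2.
Invertibility requires all roots to lie outside the unit circle, i.e. |z| > 1 for every root.
Set 1 + (-0.248) z + (-0.953) z^2 = 0, i.e. a z^2 + b z + c = 0 with a = -0.953, b = -0.248, c = 1.
Discriminant D = b^2 - 4ac = (-0.248)^2 - 4*(-0.953)*1 = 0.061504 - (-3.812) = 3.873504.
D >= 0, so the roots are real: z = (-b +/- sqrt(D)) / (2a) = (0.248 +/- 1.968122) / (-1.906).
  z_1 = (0.248 + 1.968122) / (-1.906) = -1.1627,   |z_1| = 1.1627.
  z_2 = (0.248 - 1.968122) / (-1.906) = 0.9025,   |z_2| = 0.9025.
Moduli of all roots: 1.1627, 0.9025.
All moduli strictly greater than 1? No.
Verdict: Not invertible.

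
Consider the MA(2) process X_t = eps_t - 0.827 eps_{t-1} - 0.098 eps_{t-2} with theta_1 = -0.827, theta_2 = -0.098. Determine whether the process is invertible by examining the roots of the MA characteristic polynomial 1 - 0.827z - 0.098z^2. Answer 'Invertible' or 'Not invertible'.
\text{Invertible}

The MA(q) characteristic polynomial is P(z) = 1 - 0.827z - 0.098z^2.
Invertibility requires all roots to lie outside the unit circle, i.e. |z| > 1 for every root.
Set 1 + (-0.827) z + (-0.098) z^2 = 0, i.e. a z^2 + b z + c = 0 with a = -0.098, b = -0.827, c = 1.
Discriminant D = b^2 - 4ac = (-0.827)^2 - 4*(-0.098)*1 = 0.683929 - (-0.392) = 1.075929.
D >= 0, so the roots are real: z = (-b +/- sqrt(D)) / (2a) = (0.827 +/- 1.03727) / (-0.196).
  z_1 = (0.827 + 1.03727) / (-0.196) = -9.5116,   |z_1| = 9.5116.
  z_2 = (0.827 - 1.03727) / (-0.196) = 1.0728,   |z_2| = 1.0728.
Moduli of all roots: 9.5116, 1.0728.
All moduli strictly greater than 1? Yes.
Verdict: Invertible.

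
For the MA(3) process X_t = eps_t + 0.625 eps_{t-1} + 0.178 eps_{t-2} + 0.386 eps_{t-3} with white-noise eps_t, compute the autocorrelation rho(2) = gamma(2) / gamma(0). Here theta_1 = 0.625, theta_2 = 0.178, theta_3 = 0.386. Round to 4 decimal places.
\rho(2) = 0.2668

For an MA(q) process with theta_0 = 1, the autocovariance is
  gamma(k) = sigma^2 * sum_{i=0..q-k} theta_i * theta_{i+k},
and rho(k) = gamma(k) / gamma(0). Sigma^2 cancels.
  numerator   = (1)*(0.178) + (0.625)*(0.386) = 0.41925.
  denominator = (1)^2 + (0.625)^2 + (0.178)^2 + (0.386)^2 = 1.571305.
  rho(2) = 0.41925 / 1.571305 = 0.2668.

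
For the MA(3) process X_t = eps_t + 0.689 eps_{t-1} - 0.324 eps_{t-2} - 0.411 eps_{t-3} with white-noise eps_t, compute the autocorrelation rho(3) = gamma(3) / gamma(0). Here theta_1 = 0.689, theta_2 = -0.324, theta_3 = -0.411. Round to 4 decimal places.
\rho(3) = -0.2350

For an MA(q) process with theta_0 = 1, the autocovariance is
  gamma(k) = sigma^2 * sum_{i=0..q-k} theta_i * theta_{i+k},
and rho(k) = gamma(k) / gamma(0). Sigma^2 cancels.
  numerator   = (1)*(-0.411) = -0.411.
  denominator = (1)^2 + (0.689)^2 + (-0.324)^2 + (-0.411)^2 = 1.748618.
  rho(3) = -0.411 / 1.748618 = -0.2350.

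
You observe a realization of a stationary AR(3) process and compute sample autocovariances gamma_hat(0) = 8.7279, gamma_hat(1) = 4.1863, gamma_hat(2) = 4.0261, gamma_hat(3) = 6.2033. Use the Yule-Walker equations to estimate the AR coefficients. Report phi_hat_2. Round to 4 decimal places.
\hat\phi_{2} = 0.1030

The Yule-Walker equations for an AR(p) process read, in matrix form,
  Gamma_p phi = r_p,   with   (Gamma_p)_{ij} = gamma(|i - j|),
                       (r_p)_i = gamma(i),   i,j = 1..p.
Substitute the sample gammas (Toeplitz matrix and right-hand side of size 3):
  Gamma_p = [[8.7279, 4.1863, 4.0261], [4.1863, 8.7279, 4.1863], [4.0261, 4.1863, 8.7279]]
  r_p     = [4.1863, 4.0261, 6.2033]
Written out (R1..R3):
  (R1) 8.7279 phi_1 + 4.1863 phi_2 + 4.0261 phi_3 = 4.1863
  (R2) 4.1863 phi_1 + 8.7279 phi_2 + 4.1863 phi_3 = 4.0261
  (R3) 4.0261 phi_1 + 4.1863 phi_2 + 8.7279 phi_3 = 6.2033
Gaussian elimination:
  R2 <- R2 - (4.1863/8.7279) R1 = R2 - (0.479646) R1:  6.719959 phi_2 + 2.255198 phi_3 = 2.018159
  R3 <- R3 - (4.0261/8.7279) R1 = R3 - (0.461291) R1:  2.255198 phi_2 + 6.870697 phi_3 = 4.272198
  R3 <- R3 - (2.255198/6.719959) R2 = R3 - (0.335597) R2:  6.113859 phi_3 = 3.59491
Back-substitution:
  phi_hat_3 = 3.59491 / 6.113859 = 0.587994
  phi_hat_2 = (2.018159 - (2.255198)(0.587994)) / 6.719959 = 0.102994
  phi_hat_1 = (4.1863 - (4.1863)(0.102994) - (4.0261)(0.587994)) / 8.7279 = 0.159009
So phi_hat = [0.1590, 0.1030, 0.5880].
Therefore phi_hat_2 = 0.1030.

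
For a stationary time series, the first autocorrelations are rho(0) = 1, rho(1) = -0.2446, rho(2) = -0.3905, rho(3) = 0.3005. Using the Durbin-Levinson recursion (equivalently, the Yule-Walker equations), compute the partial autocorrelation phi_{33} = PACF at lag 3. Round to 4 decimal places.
\phi_{33} = 0.0581

The PACF at lag k is phi_{kk}, the last component of the solution
to the Yule-Walker system G_k phi = r_k where
  (G_k)_{ij} = rho(|i - j|), (r_k)_i = rho(i), i,j = 1..k.
Equivalently, Durbin-Levinson gives phi_{kk} iteratively:
  phi_{11} = rho(1)
  phi_{kk} = [rho(k) - sum_{j=1..k-1} phi_{k-1,j} rho(k-j)]
            / [1 - sum_{j=1..k-1} phi_{k-1,j} rho(j)],
  phi_{k,j} = phi_{k-1,j} - phi_{kk} phi_{k-1,k-j},  j = 1..k-1.
Step k = 1:
  phi_11 = rho(1) = -0.2446.
Step k = 2:
  phi_22 = [rho(2) - phi_11 rho(1)] / [1 - phi_11 rho(1)] = [-0.3905 - (-0.2446)(-0.2446)] / [1 - (-0.2446)(-0.2446)]
         = -0.45032916 / 0.94017084 = -0.478987.
  Update: phi_21 = phi_11 - phi_22 phi_11 = -0.2446 - (-0.478987)(-0.2446) = -0.36176.
Step k = 3:
  phi_33 = [rho(3) - phi_21 rho(2) - phi_22 rho(1)] / [1 - phi_21 rho(1) - phi_22 rho(2)]
    numerator   = 0.3005 - (-0.36176)(-0.3905) - (-0.478987)(-0.2446) = 0.04207258
    denominator = 1 - (-0.36176)(-0.2446) - (-0.478987)(-0.3905) = 0.72446924
  phi_33 = 0.04207258 / 0.72446924 = 0.0581.
Therefore phi_{33} = 0.0581.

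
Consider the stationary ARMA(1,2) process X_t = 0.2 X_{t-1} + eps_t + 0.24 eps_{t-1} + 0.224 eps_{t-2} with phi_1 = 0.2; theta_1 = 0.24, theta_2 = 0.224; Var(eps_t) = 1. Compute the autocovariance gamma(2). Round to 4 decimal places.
\gamma(2) = 0.3435

Multiply the model equation by X_{t-k} and take expectations. With theta_0 = psi_0 = 1 and psi_j the MA(infinity) weights, this gives
  gamma(k) - sum_i phi_i gamma(k-i) = c_k,
  c_k = sigma^2 * sum_{j=k..q} theta_j psi_{j-k}   (c_k = 0 for k > q),
using gamma(-m) = gamma(m).
psi-weights needed (psi_j = theta_j + sum_i phi_i psi_{j-i}):
  psi_1 = theta_1 + phi_1 = 0.24 + (0.2) = 0.44
  psi_2 = theta_2 + phi_1 psi_1 = 0.224 + (0.2)(0.44) = 0.312
Right-hand sides:
  c_0 = sigma^2 (1 + theta_1 psi_1 + theta_2 psi_2) = 1 * (1 + (0.24)(0.44) + (0.224)(0.312)) = 1 * 1.175488 = 1.175488
  c_1 = sigma^2 (theta_1 + theta_2 psi_1) = 1 * (0.24 + (0.224)(0.44)) = 0.33856
  c_2 = sigma^2 theta_2 = 1 * (0.224) = 0.224
Equations for k = 0 and k = 1 (AR order 1):
  gamma(0) = phi_1 gamma(1) + c_0
  gamma(1) = phi_1 gamma(0) + c_1
Substituting the second into the first: gamma(0) (1 - phi_1^2) = c_0 + phi_1 c_1, so
  gamma(0) = (c_0 + phi_1 c_1) / (1 - phi_1^2) = (1.175488 + (0.2)(0.33856)) / (1 - (0.2)^2) = 1.2432 / 0.96 = 1.295.
  gamma(1) = phi_1 gamma(0) + c_1 = (0.2)(1.295) + (0.33856) = 0.59756.
For k = 2: gamma(2) = phi_1 gamma(1) + c_2
  = (0.2)(0.59756) + (0.224) = 0.343512.
Therefore gamma(2) = 0.3435 (to 4 decimal places).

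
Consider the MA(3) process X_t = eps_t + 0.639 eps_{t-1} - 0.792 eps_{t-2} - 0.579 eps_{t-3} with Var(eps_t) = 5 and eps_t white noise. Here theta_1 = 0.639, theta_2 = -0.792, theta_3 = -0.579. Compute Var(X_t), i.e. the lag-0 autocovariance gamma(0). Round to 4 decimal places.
\gamma(0) = 11.8541

For an MA(q) process X_t = eps_t + sum_i theta_i eps_{t-i} with
Var(eps_t) = sigma^2, the variance is
  gamma(0) = sigma^2 * (1 + sum_i theta_i^2).
  sum_i theta_i^2 = (0.639)^2 + (-0.792)^2 + (-0.579)^2 = 0.408321 + 0.627264 + 0.335241 = 1.370826.
  gamma(0) = 5 * (1 + 1.370826) = 5 * 2.370826 = 11.85413, which rounds to 11.8541.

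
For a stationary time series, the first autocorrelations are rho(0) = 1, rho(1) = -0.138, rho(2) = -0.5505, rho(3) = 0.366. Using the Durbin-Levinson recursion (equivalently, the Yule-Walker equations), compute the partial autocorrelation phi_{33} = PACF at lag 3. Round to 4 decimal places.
\phi_{33} = 0.2550

The PACF at lag k is phi_{kk}, the last component of the solution
to the Yule-Walker system G_k phi = r_k where
  (G_k)_{ij} = rho(|i - j|), (r_k)_i = rho(i), i,j = 1..k.
Equivalently, Durbin-Levinson gives phi_{kk} iteratively:
  phi_{11} = rho(1)
  phi_{kk} = [rho(k) - sum_{j=1..k-1} phi_{k-1,j} rho(k-j)]
            / [1 - sum_{j=1..k-1} phi_{k-1,j} rho(j)],
  phi_{k,j} = phi_{k-1,j} - phi_{kk} phi_{k-1,k-j},  j = 1..k-1.
Step k = 1:
  phi_11 = rho(1) = -0.138.
Step k = 2:
  phi_22 = [rho(2) - phi_11 rho(1)] / [1 - phi_11 rho(1)] = [-0.5505 - (-0.138)(-0.138)] / [1 - (-0.138)(-0.138)]
         = -0.569544 / 0.980956 = -0.580601.
  Update: phi_21 = phi_11 - phi_22 phi_11 = -0.138 - (-0.580601)(-0.138) = -0.218123.
Step k = 3:
  phi_33 = [rho(3) - phi_21 rho(2) - phi_22 rho(1)] / [1 - phi_21 rho(1) - phi_22 rho(2)]
    numerator   = 0.366 - (-0.218123)(-0.5505) - (-0.580601)(-0.138) = 0.16580039
    denominator = 1 - (-0.218123)(-0.138) - (-0.580601)(-0.5505) = 0.6502782
  phi_33 = 0.16580039 / 0.6502782 = 0.255.
Therefore phi_{33} = 0.2550.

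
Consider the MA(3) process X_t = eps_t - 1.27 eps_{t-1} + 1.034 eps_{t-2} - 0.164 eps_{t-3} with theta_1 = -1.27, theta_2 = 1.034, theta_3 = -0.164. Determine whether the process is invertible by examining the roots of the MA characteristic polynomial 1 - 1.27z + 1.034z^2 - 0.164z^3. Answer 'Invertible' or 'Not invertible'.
\text{Invertible}

The MA(q) characteristic polynomial is P(z) = 1 - 1.27z + 1.034z^2 - 0.164z^3.
Invertibility requires all roots to lie outside the unit circle, i.e. |z| > 1 for every root.
Degree 3: look for a simple real root z0 first, then factor out (1 - z/z0) and solve the remaining quadratic.
Testing z0 = 5: P(5) = 1 + (-1.27)(5) + (1.034)(5)^2 + (-0.164)(5)^3
  = 1 + (-6.35) + (25.85) + (-20.5) = 0.  So z_0 = 5 is a root, |z_0| = 5.
Divide out the factor (1 - 0.2 z) = (1 - z/z0) (since 1/z0 = 0.2):
  P(z) = (1 - 0.2 z)(1 + (-1.07) z + (0.82) z^2)
  [check: z-coef -1.07 - (0.2) = -1.27; z^2-coef 0.82 - (0.2)(-1.07) = 1.034; z^3-coef -(0.2)(0.82) = -0.164.]
Remaining roots from the quadratic factor 1 + (-1.07) z + (0.82) z^2:
  Set 1 + (-1.07) z + (0.82) z^2 = 0, i.e. a z^2 + b z + c = 0 with a = 0.82, b = -1.07, c = 1.
  Discriminant D = b^2 - 4ac = (-1.07)^2 - 4*(0.82)*1 = 1.1449 - (3.28) = -2.1351.
  D < 0, so the roots are the complex-conjugate pair z = (-b +/- i sqrt(-D)) / (2a) = 0.6524 +/- 0.891i.
  For a conjugate pair |z|^2 = z * conj(z) = (product of roots) = c/a = 1/(0.82) = 1.219512, so |z| = sqrt(1.219512) = 1.1043 for both roots.
Moduli of all roots: 5.0000, 1.1043, 1.1043.
All moduli strictly greater than 1? Yes.
Verdict: Invertible.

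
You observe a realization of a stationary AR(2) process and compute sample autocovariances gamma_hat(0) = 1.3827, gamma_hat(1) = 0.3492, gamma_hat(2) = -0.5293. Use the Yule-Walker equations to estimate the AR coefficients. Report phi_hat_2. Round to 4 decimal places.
\hat\phi_{2} = -0.4770

The Yule-Walker equations for an AR(p) process read, in matrix form,
  Gamma_p phi = r_p,   with   (Gamma_p)_{ij} = gamma(|i - j|),
                       (r_p)_i = gamma(i),   i,j = 1..p.
Substitute the sample gammas (Toeplitz matrix and right-hand side of size 2):
  Gamma_p = [[1.3827, 0.3492], [0.3492, 1.3827]]
  r_p     = [0.3492, -0.5293]
Written out:
  1.3827 phi_1 + 0.3492 phi_2 = 0.3492
  0.3492 phi_1 + 1.3827 phi_2 = -0.5293
Solve by Cramer's rule:
  det = gamma(0)^2 - gamma(1)^2 = (1.3827)^2 - (0.3492)^2 = 1.91185929 - 0.12194064 = 1.78991865
  phi_hat_1 = [gamma(1) gamma(0) - gamma(1) gamma(2)] / det = [(0.3492)(1.3827) - (0.3492)(-0.5293)] / 1.78991865 = 0.6676704 / 1.78991865 = 0.373
  phi_hat_2 = [gamma(0) gamma(2) - gamma(1)^2] / det = [(1.3827)(-0.5293) - (0.3492)^2] / 1.78991865 = -0.85380375 / 1.78991865 = -0.477
So phi_hat = [0.3730, -0.4770].
Therefore phi_hat_2 = -0.4770.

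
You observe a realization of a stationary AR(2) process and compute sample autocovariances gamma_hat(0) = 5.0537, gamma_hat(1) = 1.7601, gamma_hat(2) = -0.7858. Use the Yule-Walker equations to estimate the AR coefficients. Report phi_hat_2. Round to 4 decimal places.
\hat\phi_{2} = -0.3150

The Yule-Walker equations for an AR(p) process read, in matrix form,
  Gamma_p phi = r_p,   with   (Gamma_p)_{ij} = gamma(|i - j|),
                       (r_p)_i = gamma(i),   i,j = 1..p.
Substitute the sample gammas (Toeplitz matrix and right-hand side of size 2):
  Gamma_p = [[5.0537, 1.7601], [1.7601, 5.0537]]
  r_p     = [1.7601, -0.7858]
Written out:
  5.0537 phi_1 + 1.7601 phi_2 = 1.7601
  1.7601 phi_1 + 5.0537 phi_2 = -0.7858
Solve by Cramer's rule:
  det = gamma(0)^2 - gamma(1)^2 = (5.0537)^2 - (1.7601)^2 = 25.53988369 - 3.09795201 = 22.44193168
  phi_hat_1 = [gamma(1) gamma(0) - gamma(1) gamma(2)] / det = [(1.7601)(5.0537) - (1.7601)(-0.7858)] / 22.44193168 = 10.27810395 / 22.44193168 = 0.458
  phi_hat_2 = [gamma(0) gamma(2) - gamma(1)^2] / det = [(5.0537)(-0.7858) - (1.7601)^2] / 22.44193168 = -7.06914947 / 22.44193168 = -0.315
So phi_hat = [0.4580, -0.3150].
Therefore phi_hat_2 = -0.3150.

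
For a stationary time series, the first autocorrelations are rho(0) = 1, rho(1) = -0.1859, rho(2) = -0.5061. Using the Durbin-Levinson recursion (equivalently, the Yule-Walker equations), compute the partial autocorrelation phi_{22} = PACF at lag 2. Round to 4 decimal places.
\phi_{22} = -0.5600

The PACF at lag k is phi_{kk}, the last component of the solution
to the Yule-Walker system G_k phi = r_k where
  (G_k)_{ij} = rho(|i - j|), (r_k)_i = rho(i), i,j = 1..k.
Equivalently, Durbin-Levinson gives phi_{kk} iteratively:
  phi_{11} = rho(1)
  phi_{kk} = [rho(k) - sum_{j=1..k-1} phi_{k-1,j} rho(k-j)]
            / [1 - sum_{j=1..k-1} phi_{k-1,j} rho(j)],
  phi_{k,j} = phi_{k-1,j} - phi_{kk} phi_{k-1,k-j},  j = 1..k-1.
Step k = 1:
  phi_11 = rho(1) = -0.1859.
Step k = 2:
  phi_22 = [rho(2) - phi_11 rho(1)] / [1 - phi_11 rho(1)] = [-0.5061 - (-0.1859)(-0.1859)] / [1 - (-0.1859)(-0.1859)]
         = -0.54065881 / 0.96544119 = -0.56.
Therefore phi_{22} = -0.5600.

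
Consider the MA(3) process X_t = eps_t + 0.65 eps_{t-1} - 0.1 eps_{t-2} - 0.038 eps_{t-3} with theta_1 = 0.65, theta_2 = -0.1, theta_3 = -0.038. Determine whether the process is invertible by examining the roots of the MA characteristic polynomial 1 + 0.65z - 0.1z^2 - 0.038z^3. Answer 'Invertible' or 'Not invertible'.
\text{Invertible}

The MA(q) characteristic polynomial is P(z) = 1 + 0.65z - 0.1z^2 - 0.038z^3.
Invertibility requires all roots to lie outside the unit circle, i.e. |z| > 1 for every root.
Degree 3: look for a simple real root z0 first, then factor out (1 - z/z0) and solve the remaining quadratic.
Testing z0 = -5: P(-5) = 1 + (0.65)(-5) + (-0.1)(-5)^2 + (-0.038)(-5)^3
  = 1 + (-3.25) + (-2.5) + (4.75) = 0.  So z_0 = -5 is a root, |z_0| = 5.
Divide out the factor (1 + 0.2 z) = (1 - z/z0) (since 1/z0 = -0.2):
  P(z) = (1 + 0.2 z)(1 + (0.45) z + (-0.19) z^2)
  [check: z-coef 0.45 - (-0.2) = 0.65; z^2-coef -0.19 - (-0.2)(0.45) = -0.1; z^3-coef -(-0.2)(-0.19) = -0.038.]
Remaining roots from the quadratic factor 1 + (0.45) z + (-0.19) z^2:
  Set 1 + (0.45) z + (-0.19) z^2 = 0, i.e. a z^2 + b z + c = 0 with a = -0.19, b = 0.45, c = 1.
  Discriminant D = b^2 - 4ac = (0.45)^2 - 4*(-0.19)*1 = 0.2025 - (-0.76) = 0.9625.
  D >= 0, so the roots are real: z = (-b +/- sqrt(D)) / (2a) = (-0.45 +/- 0.981071) / (-0.38).
    z_1 = (-0.45 + 0.981071) / (-0.38) = -1.3976,   |z_1| = 1.3976.
    z_2 = (-0.45 - 0.981071) / (-0.38) = 3.766,   |z_2| = 3.766.
Moduli of all roots: 5.0000, 1.3976, 3.7660.
All moduli strictly greater than 1? Yes.
Verdict: Invertible.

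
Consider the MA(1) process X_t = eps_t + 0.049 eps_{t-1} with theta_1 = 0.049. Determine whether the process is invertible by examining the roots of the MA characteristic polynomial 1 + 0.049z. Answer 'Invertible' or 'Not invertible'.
\text{Invertible}

The MA(q) characteristic polynomial is P(z) = 1 + 0.049z.
Invertibility requires all roots to lie outside the unit circle, i.e. |z| > 1 for every root.
This is linear in z: 1 + (0.049) z = 0  =>  z = -1/(0.049) = -20.408163,  |z| = 20.408163.
Moduli of all roots: 20.4082.
All moduli strictly greater than 1? Yes.
Verdict: Invertible.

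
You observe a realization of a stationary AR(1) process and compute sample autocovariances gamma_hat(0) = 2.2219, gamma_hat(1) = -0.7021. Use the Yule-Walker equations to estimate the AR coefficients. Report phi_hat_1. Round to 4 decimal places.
\hat\phi_{1} = -0.3160

The Yule-Walker equations for an AR(p) process read, in matrix form,
  Gamma_p phi = r_p,   with   (Gamma_p)_{ij} = gamma(|i - j|),
                       (r_p)_i = gamma(i),   i,j = 1..p.
Substitute the sample gammas (Toeplitz matrix and right-hand side of size 1):
  Gamma_p = [[2.2219]]
  r_p     = [-0.7021]
With p = 1 this is the single equation gamma(0) phi_1 = gamma(1):
  phi_hat_1 = gamma(1) / gamma(0) = -0.7021 / 2.2219 = -0.3160.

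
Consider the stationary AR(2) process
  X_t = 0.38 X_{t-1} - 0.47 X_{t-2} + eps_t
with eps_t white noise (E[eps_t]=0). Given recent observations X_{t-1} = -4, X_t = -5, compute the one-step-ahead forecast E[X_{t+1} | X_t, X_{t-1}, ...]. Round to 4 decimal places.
E[X_{t+1} \mid \mathcal F_t] = -0.0200

For an AR(p) model X_t = c + sum_i phi_i X_{t-i} + eps_t, the
one-step-ahead conditional mean is
  E[X_{t+1} | X_t, ...] = c + sum_i phi_i X_{t+1-i}.
Substitute known values:
  E[X_{t+1} | ...] = (0.38) * (-5) + (-0.47) * (-4)
                   = -0.0200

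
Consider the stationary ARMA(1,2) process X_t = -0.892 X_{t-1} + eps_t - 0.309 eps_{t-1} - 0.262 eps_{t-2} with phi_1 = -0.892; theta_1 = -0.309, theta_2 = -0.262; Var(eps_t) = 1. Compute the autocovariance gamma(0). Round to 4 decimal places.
\gamma(0) = 5.6477

Multiply the model equation by X_{t-k} and take expectations. With theta_0 = psi_0 = 1 and psi_j the MA(infinity) weights, this gives
  gamma(k) - sum_i phi_i gamma(k-i) = c_k,
  c_k = sigma^2 * sum_{j=k..q} theta_j psi_{j-k}   (c_k = 0 for k > q),
using gamma(-m) = gamma(m).
psi-weights needed (psi_j = theta_j + sum_i phi_i psi_{j-i}):
  psi_1 = theta_1 + phi_1 = -0.309 + (-0.892) = -1.201
  psi_2 = theta_2 + phi_1 psi_1 = -0.262 + (-0.892)(-1.201) = 0.809292
Right-hand sides:
  c_0 = sigma^2 (1 + theta_1 psi_1 + theta_2 psi_2) = 1 * (1 + (-0.309)(-1.201) + (-0.262)(0.809292)) = 1 * 1.159074 = 1.159074
  c_1 = sigma^2 (theta_1 + theta_2 psi_1) = 1 * (-0.309 + (-0.262)(-1.201)) = 0.005662
  c_2 = sigma^2 theta_2 = 1 * (-0.262) = -0.262
Equations for k = 0 and k = 1 (AR order 1):
  gamma(0) = phi_1 gamma(1) + c_0
  gamma(1) = phi_1 gamma(0) + c_1
Substituting the second into the first: gamma(0) (1 - phi_1^2) = c_0 + phi_1 c_1, so
  gamma(0) = (c_0 + phi_1 c_1) / (1 - phi_1^2) = (1.159074 + (-0.892)(0.005662)) / (1 - (-0.892)^2) = 1.154024 / 0.204336 = 5.647678.
Therefore gamma(0) = 5.6477 (to 4 decimal places).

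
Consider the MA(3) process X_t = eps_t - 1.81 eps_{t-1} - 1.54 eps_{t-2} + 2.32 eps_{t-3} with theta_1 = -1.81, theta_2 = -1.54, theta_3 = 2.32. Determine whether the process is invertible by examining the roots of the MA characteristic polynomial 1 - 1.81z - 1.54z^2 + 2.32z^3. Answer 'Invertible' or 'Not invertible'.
\text{Not invertible}

The MA(q) characteristic polynomial is P(z) = 1 - 1.81z - 1.54z^2 + 2.32z^3.
Invertibility requires all roots to lie outside the unit circle, i.e. |z| > 1 for every root.
Degree 3: look for a simple real root z0 first, then factor out (1 - z/z0) and solve the remaining quadratic.
Testing z0 = 0.5: P(0.5) = 1 + (-1.81)(0.5) + (-1.54)(0.5)^2 + (2.32)(0.5)^3
  = 1 + (-0.905) + (-0.385) + (0.29) = 0.  So z_0 = 0.5 is a root, |z_0| = 0.5.
Divide out the factor (1 - 2 z) = (1 - z/z0) (since 1/z0 = 2):
  P(z) = (1 - 2 z)(1 + (0.19) z + (-1.16) z^2)
  [check: z-coef 0.19 - (2) = -1.81; z^2-coef -1.16 - (2)(0.19) = -1.54; z^3-coef -(2)(-1.16) = 2.32.]
Remaining roots from the quadratic factor 1 + (0.19) z + (-1.16) z^2:
  Set 1 + (0.19) z + (-1.16) z^2 = 0, i.e. a z^2 + b z + c = 0 with a = -1.16, b = 0.19, c = 1.
  Discriminant D = b^2 - 4ac = (0.19)^2 - 4*(-1.16)*1 = 0.0361 - (-4.64) = 4.6761.
  D >= 0, so the roots are real: z = (-b +/- sqrt(D)) / (2a) = (-0.19 +/- 2.162429) / (-2.32).
    z_1 = (-0.19 + 2.162429) / (-2.32) = -0.8502,   |z_1| = 0.8502.
    z_2 = (-0.19 - 2.162429) / (-2.32) = 1.014,   |z_2| = 1.014.
Moduli of all roots: 0.5000, 0.8502, 1.0140.
All moduli strictly greater than 1? No.
Verdict: Not invertible.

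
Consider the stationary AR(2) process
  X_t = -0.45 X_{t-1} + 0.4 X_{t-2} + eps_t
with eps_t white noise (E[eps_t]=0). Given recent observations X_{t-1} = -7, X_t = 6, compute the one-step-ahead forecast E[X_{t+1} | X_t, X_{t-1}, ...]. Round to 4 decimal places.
E[X_{t+1} \mid \mathcal F_t] = -5.5000

For an AR(p) model X_t = c + sum_i phi_i X_{t-i} + eps_t, the
one-step-ahead conditional mean is
  E[X_{t+1} | X_t, ...] = c + sum_i phi_i X_{t+1-i}.
Substitute known values:
  E[X_{t+1} | ...] = (-0.45) * (6) + (0.4) * (-7)
                   = -5.5000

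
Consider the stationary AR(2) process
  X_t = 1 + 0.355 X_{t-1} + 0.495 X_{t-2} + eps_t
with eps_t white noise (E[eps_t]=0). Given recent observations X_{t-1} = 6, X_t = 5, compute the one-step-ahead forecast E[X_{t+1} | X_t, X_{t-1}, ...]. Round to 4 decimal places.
E[X_{t+1} \mid \mathcal F_t] = 5.7450

For an AR(p) model X_t = c + sum_i phi_i X_{t-i} + eps_t, the
one-step-ahead conditional mean is
  E[X_{t+1} | X_t, ...] = c + sum_i phi_i X_{t+1-i}.
Substitute known values:
  E[X_{t+1} | ...] = 1 + (0.355) * (5) + (0.495) * (6)
                   = 5.7450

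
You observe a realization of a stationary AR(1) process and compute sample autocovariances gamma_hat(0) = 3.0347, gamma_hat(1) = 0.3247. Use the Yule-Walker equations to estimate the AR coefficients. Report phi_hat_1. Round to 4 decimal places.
\hat\phi_{1} = 0.1070

The Yule-Walker equations for an AR(p) process read, in matrix form,
  Gamma_p phi = r_p,   with   (Gamma_p)_{ij} = gamma(|i - j|),
                       (r_p)_i = gamma(i),   i,j = 1..p.
Substitute the sample gammas (Toeplitz matrix and right-hand side of size 1):
  Gamma_p = [[3.0347]]
  r_p     = [0.3247]
With p = 1 this is the single equation gamma(0) phi_1 = gamma(1):
  phi_hat_1 = gamma(1) / gamma(0) = 0.3247 / 3.0347 = 0.1070.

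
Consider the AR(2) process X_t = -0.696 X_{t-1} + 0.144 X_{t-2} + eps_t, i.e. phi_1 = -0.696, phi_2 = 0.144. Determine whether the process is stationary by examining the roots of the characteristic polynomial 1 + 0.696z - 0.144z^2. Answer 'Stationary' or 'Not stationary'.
\text{Stationary}

The AR(p) characteristic polynomial is P(z) = 1 + 0.696z - 0.144z^2.
Stationarity requires all roots to lie outside the unit circle, i.e. |z| > 1 for every root.
Set 1 + (0.696) z + (-0.144) z^2 = 0, i.e. a z^2 + b z + c = 0 with a = -0.144, b = 0.696, c = 1.
Discriminant D = b^2 - 4ac = (0.696)^2 - 4*(-0.144)*1 = 0.484416 - (-0.576) = 1.060416.
D >= 0, so the roots are real: z = (-b +/- sqrt(D)) / (2a) = (-0.696 +/- 1.029765) / (-0.288).
  z_1 = (-0.696 + 1.029765) / (-0.288) = -1.1589,   |z_1| = 1.1589.
  z_2 = (-0.696 - 1.029765) / (-0.288) = 5.9922,   |z_2| = 5.9922.
Moduli of all roots: 1.1589, 5.9922.
All moduli strictly greater than 1? Yes.
Verdict: Stationary.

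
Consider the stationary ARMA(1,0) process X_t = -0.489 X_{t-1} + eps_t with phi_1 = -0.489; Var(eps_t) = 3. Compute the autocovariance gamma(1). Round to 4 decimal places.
\gamma(1) = -1.9280

Multiply the model equation by X_{t-k} and take expectations. With theta_0 = psi_0 = 1 and psi_j the MA(infinity) weights, this gives
  gamma(k) - sum_i phi_i gamma(k-i) = c_k,
  c_k = sigma^2 * sum_{j=k..q} theta_j psi_{j-k}   (c_k = 0 for k > q),
using gamma(-m) = gamma(m).
Pure AR (q = 0): c_0 = sigma^2 = 3, c_k = 0 for k >= 1.
Equations for k = 0 and k = 1 (AR order 1):
  gamma(0) = phi_1 gamma(1) + c_0
  gamma(1) = phi_1 gamma(0) + c_1
Substituting the second into the first: gamma(0) (1 - phi_1^2) = c_0 + phi_1 c_1, so
  gamma(0) = c_0 / (1 - phi_1^2) = 3 / (1 - (-0.489)^2) = 3 / 0.760879 = 3.942808.
  gamma(1) = phi_1 gamma(0) = (-0.489)(3.942808) = -1.928033.
Therefore gamma(1) = -1.9280 (to 4 decimal places).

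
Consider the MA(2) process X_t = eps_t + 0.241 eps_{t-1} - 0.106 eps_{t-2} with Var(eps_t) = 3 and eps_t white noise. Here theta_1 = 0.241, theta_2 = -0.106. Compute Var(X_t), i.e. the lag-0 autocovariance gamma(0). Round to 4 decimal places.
\gamma(0) = 3.2080

For an MA(q) process X_t = eps_t + sum_i theta_i eps_{t-i} with
Var(eps_t) = sigma^2, the variance is
  gamma(0) = sigma^2 * (1 + sum_i theta_i^2).
  sum_i theta_i^2 = (0.241)^2 + (-0.106)^2 = 0.058081 + 0.011236 = 0.069317.
  gamma(0) = 3 * (1 + 0.069317) = 3 * 1.069317 = 3.207951, which rounds to 3.2080.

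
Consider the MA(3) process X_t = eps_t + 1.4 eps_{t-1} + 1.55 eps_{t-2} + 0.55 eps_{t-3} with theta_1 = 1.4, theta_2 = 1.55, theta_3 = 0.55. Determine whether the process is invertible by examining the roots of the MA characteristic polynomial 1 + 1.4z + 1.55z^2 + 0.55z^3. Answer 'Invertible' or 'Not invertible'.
\text{Not invertible}

The MA(q) characteristic polynomial is P(z) = 1 + 1.4z + 1.55z^2 + 0.55z^3.
Invertibility requires all roots to lie outside the unit circle, i.e. |z| > 1 for every root.
Degree 3: look for a simple real root z0 first, then factor out (1 - z/z0) and solve the remaining quadratic.
Testing z0 = -2: P(-2) = 1 + (1.4)(-2) + (1.55)(-2)^2 + (0.55)(-2)^3
  = 1 + (-2.8) + (6.2) + (-4.4) = 0.  So z_0 = -2 is a root, |z_0| = 2.
Divide out the factor (1 + 0.5 z) = (1 - z/z0) (since 1/z0 = -0.5):
  P(z) = (1 + 0.5 z)(1 + (0.9) z + (1.1) z^2)
  [check: z-coef 0.9 - (-0.5) = 1.4; z^2-coef 1.1 - (-0.5)(0.9) = 1.55; z^3-coef -(-0.5)(1.1) = 0.55.]
Remaining roots from the quadratic factor 1 + (0.9) z + (1.1) z^2:
  Set 1 + (0.9) z + (1.1) z^2 = 0, i.e. a z^2 + b z + c = 0 with a = 1.1, b = 0.9, c = 1.
  Discriminant D = b^2 - 4ac = (0.9)^2 - 4*(1.1)*1 = 0.81 - (4.4) = -3.59.
  D < 0, so the roots are the complex-conjugate pair z = (-b +/- i sqrt(-D)) / (2a) = -0.4091 +/- 0.8612i.
  For a conjugate pair |z|^2 = z * conj(z) = (product of roots) = c/a = 1/(1.1) = 0.909091, so |z| = sqrt(0.909091) = 0.9535 for both roots.
Moduli of all roots: 2.0000, 0.9535, 0.9535.
All moduli strictly greater than 1? No.
Verdict: Not invertible.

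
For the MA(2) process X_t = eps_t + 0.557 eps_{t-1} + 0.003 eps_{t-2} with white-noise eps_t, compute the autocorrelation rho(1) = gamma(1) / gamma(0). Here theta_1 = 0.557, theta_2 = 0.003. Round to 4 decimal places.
\rho(1) = 0.4264

For an MA(q) process with theta_0 = 1, the autocovariance is
  gamma(k) = sigma^2 * sum_{i=0..q-k} theta_i * theta_{i+k},
and rho(k) = gamma(k) / gamma(0). Sigma^2 cancels.
  numerator   = (1)*(0.557) + (0.557)*(0.003) = 0.558671.
  denominator = (1)^2 + (0.557)^2 + (0.003)^2 = 1.310258.
  rho(1) = 0.558671 / 1.310258 = 0.4264.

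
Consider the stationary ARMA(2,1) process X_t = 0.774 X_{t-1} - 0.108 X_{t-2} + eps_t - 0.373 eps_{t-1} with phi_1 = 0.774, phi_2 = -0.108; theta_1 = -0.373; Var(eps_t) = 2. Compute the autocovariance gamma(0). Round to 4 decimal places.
\gamma(0) = 2.4425

Multiply the model equation by X_{t-k} and take expectations. With theta_0 = psi_0 = 1 and psi_j the MA(infinity) weights, this gives
  gamma(k) - sum_i phi_i gamma(k-i) = c_k,
  c_k = sigma^2 * sum_{j=k..q} theta_j psi_{j-k}   (c_k = 0 for k > q),
using gamma(-m) = gamma(m).
psi-weights needed (psi_j = theta_j + sum_i phi_i psi_{j-i}):
  psi_1 = theta_1 + phi_1 = -0.373 + (0.774) = 0.401
Right-hand sides:
  c_0 = sigma^2 (1 + theta_1 psi_1) = 2 * (1 + (-0.373)(0.401)) = 2 * 0.850427 = 1.700854
  c_1 = sigma^2 theta_1 = 2 * (-0.373) = -0.746
  c_2 = 0
Equations for k = 0, 1, 2 (AR order 2, c_2 = 0):
  (E0) gamma(0) = phi_1 gamma(1) + phi_2 gamma(2) + c_0
  (E1) gamma(1) = phi_1 gamma(0) + phi_2 gamma(1) + c_1
  (E2) gamma(2) = phi_1 gamma(1) + phi_2 gamma(0)
From (E1): gamma(1) = A gamma(0) + B with
  A = phi_1 / (1 - phi_2) = 0.774 / 1.108 = 0.698556,   B = c_1 / (1 - phi_2) = -0.746 / 1.108 = -0.673285.
Insert (E2) into (E0): gamma(0) (1 - phi_2^2) = phi_1 (1 + phi_2) gamma(1) + c_0.
  phi_1 (1 + phi_2) = (0.774)(0.892) = 0.690408,   1 - phi_2^2 = 0.988336.
Replace gamma(1) by A gamma(0) + B and collect gamma(0):
  gamma(0) [0.988336 - (0.690408)(0.698556)] = (0.690408)(-0.673285) + 1.700854
  gamma(0) * 0.506047 = 1.236013
  gamma(0) = 1.236013 / 0.506047 = 2.442484.
Therefore gamma(0) = 2.4425 (to 4 decimal places).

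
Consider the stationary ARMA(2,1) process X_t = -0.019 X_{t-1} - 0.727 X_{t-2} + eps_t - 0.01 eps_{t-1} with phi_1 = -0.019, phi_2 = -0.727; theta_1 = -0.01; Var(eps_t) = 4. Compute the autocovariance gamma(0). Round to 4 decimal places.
\gamma(0) = 8.4878

Multiply the model equation by X_{t-k} and take expectations. With theta_0 = psi_0 = 1 and psi_j the MA(infinity) weights, this gives
  gamma(k) - sum_i phi_i gamma(k-i) = c_k,
  c_k = sigma^2 * sum_{j=k..q} theta_j psi_{j-k}   (c_k = 0 for k > q),
using gamma(-m) = gamma(m).
psi-weights needed (psi_j = theta_j + sum_i phi_i psi_{j-i}):
  psi_1 = theta_1 + phi_1 = -0.01 + (-0.019) = -0.029
Right-hand sides:
  c_0 = sigma^2 (1 + theta_1 psi_1) = 4 * (1 + (-0.01)(-0.029)) = 4 * 1.00029 = 4.00116
  c_1 = sigma^2 theta_1 = 4 * (-0.01) = -0.04
  c_2 = 0
Equations for k = 0, 1, 2 (AR order 2, c_2 = 0):
  (E0) gamma(0) = phi_1 gamma(1) + phi_2 gamma(2) + c_0
  (E1) gamma(1) = phi_1 gamma(0) + phi_2 gamma(1) + c_1
  (E2) gamma(2) = phi_1 gamma(1) + phi_2 gamma(0)
From (E1): gamma(1) = A gamma(0) + B with
  A = phi_1 / (1 - phi_2) = -0.019 / 1.727 = -0.011002,   B = c_1 / (1 - phi_2) = -0.04 / 1.727 = -0.023162.
Insert (E2) into (E0): gamma(0) (1 - phi_2^2) = phi_1 (1 + phi_2) gamma(1) + c_0.
  phi_1 (1 + phi_2) = (-0.019)(0.273) = -0.005187,   1 - phi_2^2 = 0.471471.
Replace gamma(1) by A gamma(0) + B and collect gamma(0):
  gamma(0) [0.471471 - (-0.005187)(-0.011002)] = (-0.005187)(-0.023162) + 4.00116
  gamma(0) * 0.471414 = 4.00128
  gamma(0) = 4.00128 / 0.471414 = 8.487827.
Therefore gamma(0) = 8.4878 (to 4 decimal places).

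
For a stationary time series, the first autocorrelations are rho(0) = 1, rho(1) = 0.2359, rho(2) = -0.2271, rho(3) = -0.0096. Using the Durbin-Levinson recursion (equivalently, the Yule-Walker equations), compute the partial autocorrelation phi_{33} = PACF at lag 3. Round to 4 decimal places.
\phi_{33} = 0.1520

The PACF at lag k is phi_{kk}, the last component of the solution
to the Yule-Walker system G_k phi = r_k where
  (G_k)_{ij} = rho(|i - j|), (r_k)_i = rho(i), i,j = 1..k.
Equivalently, Durbin-Levinson gives phi_{kk} iteratively:
  phi_{11} = rho(1)
  phi_{kk} = [rho(k) - sum_{j=1..k-1} phi_{k-1,j} rho(k-j)]
            / [1 - sum_{j=1..k-1} phi_{k-1,j} rho(j)],
  phi_{k,j} = phi_{k-1,j} - phi_{kk} phi_{k-1,k-j},  j = 1..k-1.
Step k = 1:
  phi_11 = rho(1) = 0.2359.
Step k = 2:
  phi_22 = [rho(2) - phi_11 rho(1)] / [1 - phi_11 rho(1)] = [-0.2271 - (0.2359)(0.2359)] / [1 - (0.2359)(0.2359)]
         = -0.28274881 / 0.94435119 = -0.299411.
  Update: phi_21 = phi_11 - phi_22 phi_11 = 0.2359 - (-0.299411)(0.2359) = 0.306531.
Step k = 3:
  phi_33 = [rho(3) - phi_21 rho(2) - phi_22 rho(1)] / [1 - phi_21 rho(1) - phi_22 rho(2)]
    numerator   = -0.0096 - (0.306531)(-0.2271) - (-0.299411)(0.2359) = 0.13064416
    denominator = 1 - (0.306531)(0.2359) - (-0.299411)(-0.2271) = 0.85969318
  phi_33 = 0.13064416 / 0.85969318 = 0.152.
Therefore phi_{33} = 0.1520.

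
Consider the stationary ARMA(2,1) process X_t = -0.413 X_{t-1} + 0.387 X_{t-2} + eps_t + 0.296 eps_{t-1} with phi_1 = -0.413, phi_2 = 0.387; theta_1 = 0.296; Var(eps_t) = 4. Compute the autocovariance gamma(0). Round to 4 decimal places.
\gamma(0) = 5.9339

Multiply the model equation by X_{t-k} and take expectations. With theta_0 = psi_0 = 1 and psi_j the MA(infinity) weights, this gives
  gamma(k) - sum_i phi_i gamma(k-i) = c_k,
  c_k = sigma^2 * sum_{j=k..q} theta_j psi_{j-k}   (c_k = 0 for k > q),
using gamma(-m) = gamma(m).
psi-weights needed (psi_j = theta_j + sum_i phi_i psi_{j-i}):
  psi_1 = theta_1 + phi_1 = 0.296 + (-0.413) = -0.117
Right-hand sides:
  c_0 = sigma^2 (1 + theta_1 psi_1) = 4 * (1 + (0.296)(-0.117)) = 4 * 0.965368 = 3.861472
  c_1 = sigma^2 theta_1 = 4 * (0.296) = 1.184
  c_2 = 0
Equations for k = 0, 1, 2 (AR order 2, c_2 = 0):
  (E0) gamma(0) = phi_1 gamma(1) + phi_2 gamma(2) + c_0
  (E1) gamma(1) = phi_1 gamma(0) + phi_2 gamma(1) + c_1
  (E2) gamma(2) = phi_1 gamma(1) + phi_2 gamma(0)
From (E1): gamma(1) = A gamma(0) + B with
  A = phi_1 / (1 - phi_2) = -0.413 / 0.613 = -0.673736,   B = c_1 / (1 - phi_2) = 1.184 / 0.613 = 1.931485.
Insert (E2) into (E0): gamma(0) (1 - phi_2^2) = phi_1 (1 + phi_2) gamma(1) + c_0.
  phi_1 (1 + phi_2) = (-0.413)(1.387) = -0.572831,   1 - phi_2^2 = 0.850231.
Replace gamma(1) by A gamma(0) + B and collect gamma(0):
  gamma(0) [0.850231 - (-0.572831)(-0.673736)] = (-0.572831)(1.931485) + 3.861472
  gamma(0) * 0.464294 = 2.755058
  gamma(0) = 2.755058 / 0.464294 = 5.933861.
Therefore gamma(0) = 5.9339 (to 4 decimal places).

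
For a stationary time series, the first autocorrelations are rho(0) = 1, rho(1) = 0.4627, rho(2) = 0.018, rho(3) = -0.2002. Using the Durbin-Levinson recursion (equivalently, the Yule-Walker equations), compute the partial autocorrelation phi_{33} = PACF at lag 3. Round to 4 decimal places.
\phi_{33} = -0.1291

The PACF at lag k is phi_{kk}, the last component of the solution
to the Yule-Walker system G_k phi = r_k where
  (G_k)_{ij} = rho(|i - j|), (r_k)_i = rho(i), i,j = 1..k.
Equivalently, Durbin-Levinson gives phi_{kk} iteratively:
  phi_{11} = rho(1)
  phi_{kk} = [rho(k) - sum_{j=1..k-1} phi_{k-1,j} rho(k-j)]
            / [1 - sum_{j=1..k-1} phi_{k-1,j} rho(j)],
  phi_{k,j} = phi_{k-1,j} - phi_{kk} phi_{k-1,k-j},  j = 1..k-1.
Step k = 1:
  phi_11 = rho(1) = 0.4627.
Step k = 2:
  phi_22 = [rho(2) - phi_11 rho(1)] / [1 - phi_11 rho(1)] = [0.018 - (0.4627)(0.4627)] / [1 - (0.4627)(0.4627)]
         = -0.19609129 / 0.78590871 = -0.249509.
  Update: phi_21 = phi_11 - phi_22 phi_11 = 0.4627 - (-0.249509)(0.4627) = 0.578148.
Step k = 3:
  phi_33 = [rho(3) - phi_21 rho(2) - phi_22 rho(1)] / [1 - phi_21 rho(1) - phi_22 rho(2)]
    numerator   = -0.2002 - (0.578148)(0.018) - (-0.249509)(0.4627) = -0.09515885
    denominator = 1 - (0.578148)(0.4627) - (-0.249509)(0.018) = 0.73698217
  phi_33 = -0.09515885 / 0.73698217 = -0.1291.
Therefore phi_{33} = -0.1291.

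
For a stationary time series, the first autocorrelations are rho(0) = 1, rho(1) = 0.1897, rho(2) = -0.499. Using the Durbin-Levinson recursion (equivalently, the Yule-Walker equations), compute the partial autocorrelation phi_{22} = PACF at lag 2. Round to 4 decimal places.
\phi_{22} = -0.5550

The PACF at lag k is phi_{kk}, the last component of the solution
to the Yule-Walker system G_k phi = r_k where
  (G_k)_{ij} = rho(|i - j|), (r_k)_i = rho(i), i,j = 1..k.
Equivalently, Durbin-Levinson gives phi_{kk} iteratively:
  phi_{11} = rho(1)
  phi_{kk} = [rho(k) - sum_{j=1..k-1} phi_{k-1,j} rho(k-j)]
            / [1 - sum_{j=1..k-1} phi_{k-1,j} rho(j)],
  phi_{k,j} = phi_{k-1,j} - phi_{kk} phi_{k-1,k-j},  j = 1..k-1.
Step k = 1:
  phi_11 = rho(1) = 0.1897.
Step k = 2:
  phi_22 = [rho(2) - phi_11 rho(1)] / [1 - phi_11 rho(1)] = [-0.499 - (0.1897)(0.1897)] / [1 - (0.1897)(0.1897)]
         = -0.53498609 / 0.96401391 = -0.555.
Therefore phi_{22} = -0.5550.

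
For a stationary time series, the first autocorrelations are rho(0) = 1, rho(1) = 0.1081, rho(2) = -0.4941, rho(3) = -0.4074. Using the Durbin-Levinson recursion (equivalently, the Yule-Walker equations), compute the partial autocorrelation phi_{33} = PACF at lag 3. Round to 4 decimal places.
\phi_{33} = -0.3720

The PACF at lag k is phi_{kk}, the last component of the solution
to the Yule-Walker system G_k phi = r_k where
  (G_k)_{ij} = rho(|i - j|), (r_k)_i = rho(i), i,j = 1..k.
Equivalently, Durbin-Levinson gives phi_{kk} iteratively:
  phi_{11} = rho(1)
  phi_{kk} = [rho(k) - sum_{j=1..k-1} phi_{k-1,j} rho(k-j)]
            / [1 - sum_{j=1..k-1} phi_{k-1,j} rho(j)],
  phi_{k,j} = phi_{k-1,j} - phi_{kk} phi_{k-1,k-j},  j = 1..k-1.
Step k = 1:
  phi_11 = rho(1) = 0.1081.
Step k = 2:
  phi_22 = [rho(2) - phi_11 rho(1)] / [1 - phi_11 rho(1)] = [-0.4941 - (0.1081)(0.1081)] / [1 - (0.1081)(0.1081)]
         = -0.50578561 / 0.98831439 = -0.511766.
  Update: phi_21 = phi_11 - phi_22 phi_11 = 0.1081 - (-0.511766)(0.1081) = 0.163422.
Step k = 3:
  phi_33 = [rho(3) - phi_21 rho(2) - phi_22 rho(1)] / [1 - phi_21 rho(1) - phi_22 rho(2)]
    numerator   = -0.4074 - (0.163422)(-0.4941) - (-0.511766)(0.1081) = -0.27133135
    denominator = 1 - (0.163422)(0.1081) - (-0.511766)(-0.4941) = 0.72947056
  phi_33 = -0.27133135 / 0.72947056 = -0.372.
Therefore phi_{33} = -0.3720.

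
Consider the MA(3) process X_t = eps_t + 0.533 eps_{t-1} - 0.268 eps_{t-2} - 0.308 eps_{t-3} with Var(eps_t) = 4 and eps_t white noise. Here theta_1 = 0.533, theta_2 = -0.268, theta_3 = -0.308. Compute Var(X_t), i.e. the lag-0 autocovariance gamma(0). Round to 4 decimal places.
\gamma(0) = 5.8031

For an MA(q) process X_t = eps_t + sum_i theta_i eps_{t-i} with
Var(eps_t) = sigma^2, the variance is
  gamma(0) = sigma^2 * (1 + sum_i theta_i^2).
  sum_i theta_i^2 = (0.533)^2 + (-0.268)^2 + (-0.308)^2 = 0.284089 + 0.071824 + 0.094864 = 0.450777.
  gamma(0) = 4 * (1 + 0.450777) = 4 * 1.450777 = 5.803108, which rounds to 5.8031.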